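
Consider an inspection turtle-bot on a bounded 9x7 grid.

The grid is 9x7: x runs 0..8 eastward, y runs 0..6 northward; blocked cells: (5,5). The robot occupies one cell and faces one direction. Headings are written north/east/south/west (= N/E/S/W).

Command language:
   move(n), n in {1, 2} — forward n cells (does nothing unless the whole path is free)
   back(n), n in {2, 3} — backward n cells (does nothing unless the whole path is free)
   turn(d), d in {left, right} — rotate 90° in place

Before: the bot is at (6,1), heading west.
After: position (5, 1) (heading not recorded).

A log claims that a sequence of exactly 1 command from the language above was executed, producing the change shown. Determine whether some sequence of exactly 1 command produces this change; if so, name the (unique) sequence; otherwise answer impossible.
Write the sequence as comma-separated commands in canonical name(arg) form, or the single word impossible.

move(1)

from: at (6,1), heading west
[1] after move(1): at (5,1), heading west
no rival 1-sequence matches.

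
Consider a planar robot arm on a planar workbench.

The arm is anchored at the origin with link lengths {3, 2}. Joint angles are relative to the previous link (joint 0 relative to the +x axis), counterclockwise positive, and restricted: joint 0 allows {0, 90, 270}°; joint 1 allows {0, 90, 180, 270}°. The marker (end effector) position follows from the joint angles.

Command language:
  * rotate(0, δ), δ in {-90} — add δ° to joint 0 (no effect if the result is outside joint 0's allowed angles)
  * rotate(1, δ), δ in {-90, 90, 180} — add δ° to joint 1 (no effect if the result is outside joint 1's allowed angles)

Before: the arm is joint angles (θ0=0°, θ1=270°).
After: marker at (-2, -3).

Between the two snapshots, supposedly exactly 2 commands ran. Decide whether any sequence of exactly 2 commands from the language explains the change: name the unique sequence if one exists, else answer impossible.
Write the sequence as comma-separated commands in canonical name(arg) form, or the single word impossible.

rotate(0, -90), rotate(0, -90)

initial: joint angles (θ0=0°, θ1=270°)
1. rotate(0, -90) → joint angles (θ0=270°, θ1=270°)
2. rotate(0, -90) → joint angles (θ0=270°, θ1=270°)
uniquely the one of 16 2-step routes that fits.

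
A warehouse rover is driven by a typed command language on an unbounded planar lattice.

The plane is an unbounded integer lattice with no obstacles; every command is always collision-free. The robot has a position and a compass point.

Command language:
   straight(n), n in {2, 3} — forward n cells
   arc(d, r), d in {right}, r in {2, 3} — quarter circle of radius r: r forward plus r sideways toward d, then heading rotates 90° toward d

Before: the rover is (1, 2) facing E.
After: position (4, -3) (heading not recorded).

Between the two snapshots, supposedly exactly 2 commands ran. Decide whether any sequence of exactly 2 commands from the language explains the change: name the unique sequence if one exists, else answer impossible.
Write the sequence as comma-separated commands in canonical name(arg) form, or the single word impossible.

key: running straight(2) before arc(right, 3) would end elsewhere — order is forced
t0: (1, 2) facing E
1. arc(right, 3) → (4, -1) facing S
2. straight(2) → (4, -3) facing S
no other 2-command option fits: unique.

arc(right, 3), straight(2)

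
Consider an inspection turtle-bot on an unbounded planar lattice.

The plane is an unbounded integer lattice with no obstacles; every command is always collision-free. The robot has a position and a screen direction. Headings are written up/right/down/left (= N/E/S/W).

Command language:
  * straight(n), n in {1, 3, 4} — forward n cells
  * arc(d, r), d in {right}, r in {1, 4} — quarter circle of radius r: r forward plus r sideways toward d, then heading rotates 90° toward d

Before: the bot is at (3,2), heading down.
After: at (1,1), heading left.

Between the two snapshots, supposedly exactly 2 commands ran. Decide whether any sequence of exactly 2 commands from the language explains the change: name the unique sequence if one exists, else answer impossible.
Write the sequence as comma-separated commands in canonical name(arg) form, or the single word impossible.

arc(right, 1), straight(1)

key: position moved to (1,1) AND the heading swung to W — translation plus rotation needed
initial: at (3,2), heading down
1. arc(right, 1) → at (2,1), heading left
2. straight(1) → at (1,1), heading left
uniquely the one of 25 2-step routes that fits.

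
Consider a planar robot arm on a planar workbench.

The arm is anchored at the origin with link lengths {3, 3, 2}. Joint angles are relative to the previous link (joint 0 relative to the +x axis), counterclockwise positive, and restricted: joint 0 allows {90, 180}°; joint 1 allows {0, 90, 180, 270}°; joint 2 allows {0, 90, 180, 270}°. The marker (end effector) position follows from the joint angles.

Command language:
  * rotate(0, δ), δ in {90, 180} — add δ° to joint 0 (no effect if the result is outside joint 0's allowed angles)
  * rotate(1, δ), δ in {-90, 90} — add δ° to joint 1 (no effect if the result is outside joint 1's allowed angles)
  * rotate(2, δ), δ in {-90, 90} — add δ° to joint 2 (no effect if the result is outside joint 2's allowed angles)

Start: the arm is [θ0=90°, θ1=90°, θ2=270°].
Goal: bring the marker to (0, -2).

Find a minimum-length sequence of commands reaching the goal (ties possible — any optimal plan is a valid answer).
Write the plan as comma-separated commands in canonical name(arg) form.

from: [θ0=90°, θ1=90°, θ2=270°]
1. rotate(2, 90) → [θ0=90°, θ1=90°, θ2=0°]
2. rotate(1, 90) → [θ0=90°, θ1=180°, θ2=0°]
no 1-step plan works, so 2 is optimal.

rotate(2, 90), rotate(1, 90)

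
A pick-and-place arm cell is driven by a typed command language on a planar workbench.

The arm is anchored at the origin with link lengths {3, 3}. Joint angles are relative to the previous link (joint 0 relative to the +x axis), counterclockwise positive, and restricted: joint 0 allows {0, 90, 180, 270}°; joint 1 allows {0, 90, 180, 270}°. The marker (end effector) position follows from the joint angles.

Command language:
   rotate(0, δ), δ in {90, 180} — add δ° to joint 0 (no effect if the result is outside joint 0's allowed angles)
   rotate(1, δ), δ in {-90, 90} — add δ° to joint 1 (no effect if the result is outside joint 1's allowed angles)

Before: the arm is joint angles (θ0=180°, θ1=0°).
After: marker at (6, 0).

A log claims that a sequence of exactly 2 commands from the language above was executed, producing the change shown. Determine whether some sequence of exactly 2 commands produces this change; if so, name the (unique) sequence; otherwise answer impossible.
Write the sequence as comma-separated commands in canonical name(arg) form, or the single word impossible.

rotate(0, 90), rotate(0, 90)

initial: joint angles (θ0=180°, θ1=0°)
1. rotate(0, 90) → joint angles (θ0=270°, θ1=0°)
2. rotate(0, 90) → joint angles (θ0=0°, θ1=0°)
no other 2-command option fits: unique.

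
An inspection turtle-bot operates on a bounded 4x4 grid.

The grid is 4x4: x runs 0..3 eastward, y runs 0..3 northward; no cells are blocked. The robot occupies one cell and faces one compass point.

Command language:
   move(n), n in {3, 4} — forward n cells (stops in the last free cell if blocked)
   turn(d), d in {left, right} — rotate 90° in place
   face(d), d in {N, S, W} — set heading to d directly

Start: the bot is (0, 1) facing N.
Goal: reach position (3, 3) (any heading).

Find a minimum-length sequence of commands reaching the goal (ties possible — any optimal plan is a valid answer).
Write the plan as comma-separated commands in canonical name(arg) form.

t0: (0, 1) facing N
[1] after move(4): (0, 3) facing N
[2] after turn(right): (0, 3) facing E
[3] after move(4): (3, 3) facing E
shorter routes all fall short; 3 is best.

move(4), turn(right), move(4)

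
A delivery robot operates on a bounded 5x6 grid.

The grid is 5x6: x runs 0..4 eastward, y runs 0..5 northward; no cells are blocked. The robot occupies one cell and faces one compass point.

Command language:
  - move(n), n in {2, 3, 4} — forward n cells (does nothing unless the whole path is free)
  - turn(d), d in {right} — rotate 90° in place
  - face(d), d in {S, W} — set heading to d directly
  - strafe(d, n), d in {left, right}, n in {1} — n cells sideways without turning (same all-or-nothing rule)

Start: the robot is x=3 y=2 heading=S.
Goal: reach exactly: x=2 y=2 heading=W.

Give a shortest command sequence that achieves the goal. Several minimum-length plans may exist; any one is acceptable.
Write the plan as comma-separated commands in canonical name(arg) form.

strafe(right, 1), turn(right)

start: x=3 y=2 heading=S
[1] after strafe(right, 1): x=2 y=2 heading=S
[2] after turn(right): x=2 y=2 heading=W
nothing shorter than 2 reaches the goal.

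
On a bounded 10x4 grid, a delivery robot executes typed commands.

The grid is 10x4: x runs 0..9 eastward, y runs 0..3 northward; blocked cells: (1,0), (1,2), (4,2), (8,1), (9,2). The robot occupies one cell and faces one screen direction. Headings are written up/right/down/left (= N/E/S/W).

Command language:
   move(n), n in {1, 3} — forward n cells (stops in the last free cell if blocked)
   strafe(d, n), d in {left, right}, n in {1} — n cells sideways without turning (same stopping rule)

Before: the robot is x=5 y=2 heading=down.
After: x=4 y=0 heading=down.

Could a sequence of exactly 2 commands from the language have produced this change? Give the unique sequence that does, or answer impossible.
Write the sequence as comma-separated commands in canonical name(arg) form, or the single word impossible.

key: heading stays S — no command in the sequence turns
from: x=5 y=2 heading=down
step 1 (move(3)): x=5 y=0 heading=down
step 2 (strafe(right, 1)): x=4 y=0 heading=down
no rival 2-sequence matches.

move(3), strafe(right, 1)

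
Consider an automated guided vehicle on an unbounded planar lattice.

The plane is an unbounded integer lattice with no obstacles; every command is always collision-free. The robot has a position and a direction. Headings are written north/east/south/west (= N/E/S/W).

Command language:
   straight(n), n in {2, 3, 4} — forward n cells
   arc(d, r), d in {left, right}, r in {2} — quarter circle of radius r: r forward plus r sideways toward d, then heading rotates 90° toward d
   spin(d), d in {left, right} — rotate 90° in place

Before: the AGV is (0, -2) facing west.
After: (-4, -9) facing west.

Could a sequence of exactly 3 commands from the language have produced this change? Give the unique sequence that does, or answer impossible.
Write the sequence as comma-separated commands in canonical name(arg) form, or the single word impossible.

arc(left, 2), straight(3), arc(right, 2)

key: order matters: swapping arc(left, 2) and arc(right, 2) lands elsewhere
from: (0, -2) facing west
1. arc(left, 2) → (-2, -4) facing south
2. straight(3) → (-2, -7) facing south
3. arc(right, 2) → (-4, -9) facing west
uniquely the one of 343 3-step routes that fits.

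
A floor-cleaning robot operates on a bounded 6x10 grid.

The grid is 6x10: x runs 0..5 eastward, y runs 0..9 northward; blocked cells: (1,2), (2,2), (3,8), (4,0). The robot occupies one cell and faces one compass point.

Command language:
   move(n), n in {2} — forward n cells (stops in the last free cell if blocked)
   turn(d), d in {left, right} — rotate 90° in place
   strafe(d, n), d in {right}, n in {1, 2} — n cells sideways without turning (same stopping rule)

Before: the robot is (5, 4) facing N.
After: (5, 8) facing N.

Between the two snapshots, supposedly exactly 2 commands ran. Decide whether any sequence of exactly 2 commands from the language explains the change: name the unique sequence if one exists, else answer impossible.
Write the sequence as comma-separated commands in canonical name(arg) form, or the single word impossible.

move(2), move(2)

key: heading stays N — no command in the sequence turns
from: (5, 4) facing N
[1] after move(2): (5, 6) facing N
[2] after move(2): (5, 8) facing N
no other 2-command option fits: unique.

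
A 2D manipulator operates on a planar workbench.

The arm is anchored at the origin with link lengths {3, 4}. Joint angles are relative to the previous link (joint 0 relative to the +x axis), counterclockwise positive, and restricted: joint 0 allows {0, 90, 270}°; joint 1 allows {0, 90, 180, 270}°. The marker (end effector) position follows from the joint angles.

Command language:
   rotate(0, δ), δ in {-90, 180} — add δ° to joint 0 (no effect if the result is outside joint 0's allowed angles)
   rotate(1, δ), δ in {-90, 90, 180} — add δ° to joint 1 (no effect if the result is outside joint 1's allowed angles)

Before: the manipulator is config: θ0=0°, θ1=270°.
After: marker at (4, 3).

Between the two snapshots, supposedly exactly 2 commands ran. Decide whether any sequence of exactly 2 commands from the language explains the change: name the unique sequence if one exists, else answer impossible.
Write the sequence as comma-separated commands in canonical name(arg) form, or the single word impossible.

rotate(0, -90), rotate(0, 180)

key: running rotate(0, 180) before rotate(0, -90) would end elsewhere — order is forced
from: config: θ0=0°, θ1=270°
[1] after rotate(0, -90): config: θ0=270°, θ1=270°
[2] after rotate(0, 180): config: θ0=90°, θ1=270°
uniquely the one of 25 2-step routes that fits.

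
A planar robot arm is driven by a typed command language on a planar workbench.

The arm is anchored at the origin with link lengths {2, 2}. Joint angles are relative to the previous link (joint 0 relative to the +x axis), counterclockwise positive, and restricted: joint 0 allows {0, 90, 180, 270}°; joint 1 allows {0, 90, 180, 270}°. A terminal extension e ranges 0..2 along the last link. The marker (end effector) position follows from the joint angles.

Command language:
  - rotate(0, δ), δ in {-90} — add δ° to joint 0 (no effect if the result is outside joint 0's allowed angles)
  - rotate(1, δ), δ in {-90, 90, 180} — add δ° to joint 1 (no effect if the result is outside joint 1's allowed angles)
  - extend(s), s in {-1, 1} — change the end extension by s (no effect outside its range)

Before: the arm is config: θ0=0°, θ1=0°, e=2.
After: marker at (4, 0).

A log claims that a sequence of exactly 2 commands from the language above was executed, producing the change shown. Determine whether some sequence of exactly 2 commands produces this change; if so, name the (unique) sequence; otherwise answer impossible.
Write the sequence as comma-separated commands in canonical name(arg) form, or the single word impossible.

extend(-1), extend(-1)

start: config: θ0=0°, θ1=0°, e=2
1. extend(-1) → config: θ0=0°, θ1=0°, e=1
2. extend(-1) → config: θ0=0°, θ1=0°, e=0
no rival 2-sequence matches.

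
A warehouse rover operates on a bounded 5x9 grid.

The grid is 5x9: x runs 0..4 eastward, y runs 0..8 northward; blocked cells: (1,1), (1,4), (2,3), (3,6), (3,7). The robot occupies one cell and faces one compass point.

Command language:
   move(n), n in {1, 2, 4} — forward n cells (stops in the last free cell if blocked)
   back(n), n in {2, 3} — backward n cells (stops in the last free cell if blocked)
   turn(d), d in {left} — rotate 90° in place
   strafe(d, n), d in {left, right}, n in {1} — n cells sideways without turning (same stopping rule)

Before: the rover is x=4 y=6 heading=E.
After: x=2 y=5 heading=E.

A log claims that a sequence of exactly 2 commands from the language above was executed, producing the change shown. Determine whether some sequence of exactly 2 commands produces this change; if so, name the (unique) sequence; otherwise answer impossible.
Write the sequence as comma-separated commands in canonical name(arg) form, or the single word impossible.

key: running back(2) before strafe(right, 1) would end elsewhere — order is forced
from: x=4 y=6 heading=E
1. strafe(right, 1) → x=4 y=5 heading=E
2. back(2) → x=2 y=5 heading=E
no other 2-command option fits: unique.

strafe(right, 1), back(2)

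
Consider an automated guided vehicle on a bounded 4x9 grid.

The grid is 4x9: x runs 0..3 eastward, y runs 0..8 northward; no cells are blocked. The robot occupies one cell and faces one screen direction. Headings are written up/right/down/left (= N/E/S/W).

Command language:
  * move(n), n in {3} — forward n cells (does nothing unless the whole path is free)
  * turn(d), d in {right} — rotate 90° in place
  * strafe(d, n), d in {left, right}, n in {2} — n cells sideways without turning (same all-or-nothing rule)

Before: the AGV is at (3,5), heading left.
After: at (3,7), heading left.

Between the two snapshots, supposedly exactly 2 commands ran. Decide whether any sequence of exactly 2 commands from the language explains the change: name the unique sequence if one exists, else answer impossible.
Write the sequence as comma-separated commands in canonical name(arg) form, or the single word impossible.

strafe(right, 2), strafe(right, 2)

key: still facing W at the end — nothing in the sequence rotates
begin: at (3,5), heading left
[1] after strafe(right, 2): at (3,7), heading left
[2] after strafe(right, 2): at (3,7), heading left
uniquely the one of 16 2-step routes that fits.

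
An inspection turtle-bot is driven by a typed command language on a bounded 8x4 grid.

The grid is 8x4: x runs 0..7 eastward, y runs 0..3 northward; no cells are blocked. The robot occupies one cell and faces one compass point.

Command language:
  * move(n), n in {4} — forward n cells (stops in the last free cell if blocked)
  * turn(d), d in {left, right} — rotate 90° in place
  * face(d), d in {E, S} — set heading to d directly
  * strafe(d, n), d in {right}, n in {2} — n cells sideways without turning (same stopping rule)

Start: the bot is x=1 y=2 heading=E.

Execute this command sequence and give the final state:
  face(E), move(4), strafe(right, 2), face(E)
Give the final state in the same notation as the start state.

initial: x=1 y=2 heading=E
t=1 face(E) ⇒ x=1 y=2 heading=E
t=2 move(4) ⇒ x=5 y=2 heading=E
t=3 strafe(right, 2) ⇒ x=5 y=0 heading=E
t=4 face(E) ⇒ x=5 y=0 heading=E

x=5 y=0 heading=E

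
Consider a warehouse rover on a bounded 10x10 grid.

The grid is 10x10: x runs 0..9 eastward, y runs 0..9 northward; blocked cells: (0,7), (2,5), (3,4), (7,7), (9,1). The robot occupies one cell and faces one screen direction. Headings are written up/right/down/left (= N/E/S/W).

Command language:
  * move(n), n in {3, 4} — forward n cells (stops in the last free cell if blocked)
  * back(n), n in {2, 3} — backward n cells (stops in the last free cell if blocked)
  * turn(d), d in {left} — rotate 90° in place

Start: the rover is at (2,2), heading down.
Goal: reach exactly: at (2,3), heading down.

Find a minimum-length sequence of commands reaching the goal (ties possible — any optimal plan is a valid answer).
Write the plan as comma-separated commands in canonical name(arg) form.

begin: at (2,2), heading down
[1] after move(3): at (2,0), heading down
[2] after back(3): at (2,3), heading down
minimal: 2 command(s), checked below 2.

move(3), back(3)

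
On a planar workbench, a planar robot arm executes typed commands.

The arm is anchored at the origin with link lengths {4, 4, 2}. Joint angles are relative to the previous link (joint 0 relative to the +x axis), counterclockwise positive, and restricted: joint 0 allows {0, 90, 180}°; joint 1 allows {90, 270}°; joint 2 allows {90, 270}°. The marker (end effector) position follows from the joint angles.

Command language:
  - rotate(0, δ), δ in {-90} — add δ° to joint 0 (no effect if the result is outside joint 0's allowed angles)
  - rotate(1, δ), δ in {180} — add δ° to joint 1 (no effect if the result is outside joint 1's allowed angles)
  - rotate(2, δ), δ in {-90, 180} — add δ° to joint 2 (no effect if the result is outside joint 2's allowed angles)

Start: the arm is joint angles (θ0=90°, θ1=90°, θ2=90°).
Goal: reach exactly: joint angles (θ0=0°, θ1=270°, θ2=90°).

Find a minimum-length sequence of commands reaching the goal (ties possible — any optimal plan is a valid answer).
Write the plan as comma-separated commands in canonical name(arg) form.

rotate(0, -90), rotate(1, 180)

start: joint angles (θ0=90°, θ1=90°, θ2=90°)
t=1 rotate(0, -90) ⇒ joint angles (θ0=0°, θ1=90°, θ2=90°)
t=2 rotate(1, 180) ⇒ joint angles (θ0=0°, θ1=270°, θ2=90°)
minimal: 2 command(s), checked below 2.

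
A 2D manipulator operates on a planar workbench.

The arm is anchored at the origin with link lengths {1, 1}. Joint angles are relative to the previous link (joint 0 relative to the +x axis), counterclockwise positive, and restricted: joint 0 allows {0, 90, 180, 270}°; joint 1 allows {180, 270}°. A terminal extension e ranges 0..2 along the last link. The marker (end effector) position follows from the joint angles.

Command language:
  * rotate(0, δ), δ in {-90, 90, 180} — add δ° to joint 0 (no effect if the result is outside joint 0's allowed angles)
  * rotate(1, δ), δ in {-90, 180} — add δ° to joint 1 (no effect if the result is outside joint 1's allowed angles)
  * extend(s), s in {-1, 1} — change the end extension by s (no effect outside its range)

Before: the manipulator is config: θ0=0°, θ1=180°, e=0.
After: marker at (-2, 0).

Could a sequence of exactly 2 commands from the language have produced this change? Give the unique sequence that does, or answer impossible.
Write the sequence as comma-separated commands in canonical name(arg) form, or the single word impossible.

from: config: θ0=0°, θ1=180°, e=0
[1] after extend(1): config: θ0=0°, θ1=180°, e=1
[2] after extend(1): config: θ0=0°, θ1=180°, e=2
uniquely the one of 49 2-step routes that fits.

extend(1), extend(1)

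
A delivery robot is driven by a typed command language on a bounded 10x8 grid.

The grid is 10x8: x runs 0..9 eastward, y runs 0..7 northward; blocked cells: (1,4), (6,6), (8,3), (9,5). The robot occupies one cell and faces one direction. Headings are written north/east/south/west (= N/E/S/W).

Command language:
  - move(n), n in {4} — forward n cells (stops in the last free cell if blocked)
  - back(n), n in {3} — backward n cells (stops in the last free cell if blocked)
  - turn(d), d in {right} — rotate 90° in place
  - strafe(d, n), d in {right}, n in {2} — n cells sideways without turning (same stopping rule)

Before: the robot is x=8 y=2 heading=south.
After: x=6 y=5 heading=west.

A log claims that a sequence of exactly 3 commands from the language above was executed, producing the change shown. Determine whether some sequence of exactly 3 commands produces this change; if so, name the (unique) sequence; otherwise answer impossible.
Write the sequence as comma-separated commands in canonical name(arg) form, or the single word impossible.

key: cell and facing (now W) both changed — the 3 commands mix motion and turning
from: x=8 y=2 heading=south
1. strafe(right, 2) → x=6 y=2 heading=south
2. back(3) → x=6 y=5 heading=south
3. turn(right) → x=6 y=5 heading=west
all 64 alternatives checked — unique.

strafe(right, 2), back(3), turn(right)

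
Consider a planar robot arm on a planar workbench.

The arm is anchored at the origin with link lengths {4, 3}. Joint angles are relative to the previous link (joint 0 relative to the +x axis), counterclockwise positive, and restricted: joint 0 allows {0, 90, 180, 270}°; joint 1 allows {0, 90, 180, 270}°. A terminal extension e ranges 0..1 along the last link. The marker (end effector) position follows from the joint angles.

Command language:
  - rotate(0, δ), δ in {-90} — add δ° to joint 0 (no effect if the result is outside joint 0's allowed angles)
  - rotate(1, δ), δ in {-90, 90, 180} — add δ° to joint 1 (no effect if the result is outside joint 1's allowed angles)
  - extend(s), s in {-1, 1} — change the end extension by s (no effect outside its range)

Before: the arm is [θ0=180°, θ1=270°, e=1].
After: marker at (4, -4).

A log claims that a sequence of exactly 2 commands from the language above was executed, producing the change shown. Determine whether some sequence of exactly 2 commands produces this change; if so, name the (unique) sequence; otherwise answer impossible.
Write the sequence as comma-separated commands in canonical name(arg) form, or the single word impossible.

rotate(0, -90), rotate(0, -90)

begin: [θ0=180°, θ1=270°, e=1]
t=1 rotate(0, -90) ⇒ [θ0=90°, θ1=270°, e=1]
t=2 rotate(0, -90) ⇒ [θ0=0°, θ1=270°, e=1]
all 36 alternatives checked — unique.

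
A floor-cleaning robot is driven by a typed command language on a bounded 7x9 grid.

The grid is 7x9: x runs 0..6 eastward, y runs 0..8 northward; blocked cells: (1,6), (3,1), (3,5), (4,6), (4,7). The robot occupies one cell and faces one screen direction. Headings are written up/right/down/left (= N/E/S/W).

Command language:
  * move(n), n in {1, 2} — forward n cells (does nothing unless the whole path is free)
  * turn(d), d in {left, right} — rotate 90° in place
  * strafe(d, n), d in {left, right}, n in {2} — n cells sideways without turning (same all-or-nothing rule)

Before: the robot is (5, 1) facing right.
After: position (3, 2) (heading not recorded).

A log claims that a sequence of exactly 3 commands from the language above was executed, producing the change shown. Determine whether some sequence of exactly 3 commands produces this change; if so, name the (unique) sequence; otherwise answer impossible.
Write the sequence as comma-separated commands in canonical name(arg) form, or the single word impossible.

key: order matters: swapping turn(left) and strafe(left, 2) lands elsewhere
from: (5, 1) facing right
step 1 (turn(left)): (5, 1) facing up
step 2 (move(1)): (5, 2) facing up
step 3 (strafe(left, 2)): (3, 2) facing up
no rival 3-sequence matches.

turn(left), move(1), strafe(left, 2)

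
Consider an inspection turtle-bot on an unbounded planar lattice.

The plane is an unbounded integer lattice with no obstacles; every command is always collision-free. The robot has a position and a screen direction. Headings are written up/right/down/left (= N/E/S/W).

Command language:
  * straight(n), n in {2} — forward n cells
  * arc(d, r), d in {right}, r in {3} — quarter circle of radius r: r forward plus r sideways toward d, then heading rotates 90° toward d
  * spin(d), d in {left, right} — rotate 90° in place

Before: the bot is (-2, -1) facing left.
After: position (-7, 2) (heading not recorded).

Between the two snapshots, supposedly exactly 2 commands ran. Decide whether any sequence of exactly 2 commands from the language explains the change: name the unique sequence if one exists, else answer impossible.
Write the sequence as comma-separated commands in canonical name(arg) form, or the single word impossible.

straight(2), arc(right, 3)

key: running arc(right, 3) before straight(2) would end elsewhere — order is forced
initial: (-2, -1) facing left
step 1 (straight(2)): (-4, -1) facing left
step 2 (arc(right, 3)): (-7, 2) facing up
all 16 alternatives checked — unique.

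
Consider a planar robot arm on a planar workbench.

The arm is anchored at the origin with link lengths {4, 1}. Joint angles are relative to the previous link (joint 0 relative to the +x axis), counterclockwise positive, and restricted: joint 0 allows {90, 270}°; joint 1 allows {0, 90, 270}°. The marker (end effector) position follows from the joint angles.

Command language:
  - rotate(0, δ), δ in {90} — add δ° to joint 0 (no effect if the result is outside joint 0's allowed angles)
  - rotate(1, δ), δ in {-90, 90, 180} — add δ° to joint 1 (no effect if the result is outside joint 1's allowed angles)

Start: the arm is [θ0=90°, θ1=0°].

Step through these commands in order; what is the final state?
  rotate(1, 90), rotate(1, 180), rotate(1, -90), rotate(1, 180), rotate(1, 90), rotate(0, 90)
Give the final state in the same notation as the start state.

[θ0=90°, θ1=90°]

t0: [θ0=90°, θ1=0°]
[1] after rotate(1, 90): [θ0=90°, θ1=90°]
[2] after rotate(1, 180): [θ0=90°, θ1=270°]
[3] after rotate(1, -90): [θ0=90°, θ1=270°]
[4] after rotate(1, 180): [θ0=90°, θ1=90°]
[5] after rotate(1, 90): [θ0=90°, θ1=90°]
[6] after rotate(0, 90): [θ0=90°, θ1=90°]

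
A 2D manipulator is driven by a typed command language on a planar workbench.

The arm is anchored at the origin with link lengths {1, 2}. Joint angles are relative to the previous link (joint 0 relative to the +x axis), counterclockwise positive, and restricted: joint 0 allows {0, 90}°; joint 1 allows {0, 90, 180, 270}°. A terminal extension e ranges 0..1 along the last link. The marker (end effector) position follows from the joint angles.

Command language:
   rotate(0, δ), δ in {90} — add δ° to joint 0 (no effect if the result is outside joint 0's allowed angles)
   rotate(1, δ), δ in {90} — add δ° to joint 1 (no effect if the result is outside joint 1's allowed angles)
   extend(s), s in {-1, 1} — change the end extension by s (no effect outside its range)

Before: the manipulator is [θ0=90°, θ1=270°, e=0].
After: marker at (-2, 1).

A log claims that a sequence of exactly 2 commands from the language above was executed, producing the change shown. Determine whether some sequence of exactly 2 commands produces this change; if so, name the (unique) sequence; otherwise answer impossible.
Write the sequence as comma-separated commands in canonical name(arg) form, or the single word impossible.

initial: [θ0=90°, θ1=270°, e=0]
[1] after rotate(1, 90): [θ0=90°, θ1=0°, e=0]
[2] after rotate(1, 90): [θ0=90°, θ1=90°, e=0]
no rival 2-sequence matches.

rotate(1, 90), rotate(1, 90)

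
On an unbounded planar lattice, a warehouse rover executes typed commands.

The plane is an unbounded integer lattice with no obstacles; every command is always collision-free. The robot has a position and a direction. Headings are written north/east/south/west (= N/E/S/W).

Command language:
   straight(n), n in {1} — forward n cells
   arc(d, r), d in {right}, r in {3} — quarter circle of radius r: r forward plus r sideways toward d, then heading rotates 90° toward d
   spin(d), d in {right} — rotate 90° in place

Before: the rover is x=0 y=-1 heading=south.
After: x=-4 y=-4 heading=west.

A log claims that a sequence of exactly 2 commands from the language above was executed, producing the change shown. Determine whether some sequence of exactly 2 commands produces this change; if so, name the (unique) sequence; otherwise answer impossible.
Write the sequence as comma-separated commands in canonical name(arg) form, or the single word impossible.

key: order matters: swapping arc(right, 3) and straight(1) lands elsewhere
initial: x=0 y=-1 heading=south
step 1 (arc(right, 3)): x=-3 y=-4 heading=west
step 2 (straight(1)): x=-4 y=-4 heading=west
no rival 2-sequence matches.

arc(right, 3), straight(1)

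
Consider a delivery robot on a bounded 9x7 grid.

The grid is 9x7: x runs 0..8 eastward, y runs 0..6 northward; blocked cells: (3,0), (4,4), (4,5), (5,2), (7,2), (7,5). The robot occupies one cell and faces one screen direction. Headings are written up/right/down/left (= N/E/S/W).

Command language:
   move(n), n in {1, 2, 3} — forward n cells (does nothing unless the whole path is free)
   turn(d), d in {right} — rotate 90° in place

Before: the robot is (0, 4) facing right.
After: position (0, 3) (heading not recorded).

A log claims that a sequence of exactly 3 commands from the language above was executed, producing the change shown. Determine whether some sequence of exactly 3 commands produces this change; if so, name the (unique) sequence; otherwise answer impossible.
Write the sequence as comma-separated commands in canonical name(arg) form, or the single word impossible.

t0: (0, 4) facing right
t=1 turn(right) ⇒ (0, 4) facing down
t=2 move(1) ⇒ (0, 3) facing down
t=3 turn(right) ⇒ (0, 3) facing left
uniquely the one of 64 3-step routes that fits.

turn(right), move(1), turn(right)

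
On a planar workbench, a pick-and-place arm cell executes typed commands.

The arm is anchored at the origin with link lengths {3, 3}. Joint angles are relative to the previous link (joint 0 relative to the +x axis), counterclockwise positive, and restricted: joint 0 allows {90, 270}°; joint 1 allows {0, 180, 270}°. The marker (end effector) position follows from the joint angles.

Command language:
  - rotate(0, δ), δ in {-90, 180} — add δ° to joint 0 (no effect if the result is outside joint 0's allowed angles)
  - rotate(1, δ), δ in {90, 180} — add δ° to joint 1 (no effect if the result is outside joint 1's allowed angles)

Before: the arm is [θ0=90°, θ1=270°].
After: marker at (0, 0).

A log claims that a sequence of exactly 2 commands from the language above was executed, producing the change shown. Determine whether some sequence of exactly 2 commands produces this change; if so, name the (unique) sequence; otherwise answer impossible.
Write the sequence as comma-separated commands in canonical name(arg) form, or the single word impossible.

rotate(1, 90), rotate(1, 180)

key: running rotate(1, 180) before rotate(1, 90) would end elsewhere — order is forced
initial: [θ0=90°, θ1=270°]
[1] after rotate(1, 90): [θ0=90°, θ1=0°]
[2] after rotate(1, 180): [θ0=90°, θ1=180°]
no rival 2-sequence matches.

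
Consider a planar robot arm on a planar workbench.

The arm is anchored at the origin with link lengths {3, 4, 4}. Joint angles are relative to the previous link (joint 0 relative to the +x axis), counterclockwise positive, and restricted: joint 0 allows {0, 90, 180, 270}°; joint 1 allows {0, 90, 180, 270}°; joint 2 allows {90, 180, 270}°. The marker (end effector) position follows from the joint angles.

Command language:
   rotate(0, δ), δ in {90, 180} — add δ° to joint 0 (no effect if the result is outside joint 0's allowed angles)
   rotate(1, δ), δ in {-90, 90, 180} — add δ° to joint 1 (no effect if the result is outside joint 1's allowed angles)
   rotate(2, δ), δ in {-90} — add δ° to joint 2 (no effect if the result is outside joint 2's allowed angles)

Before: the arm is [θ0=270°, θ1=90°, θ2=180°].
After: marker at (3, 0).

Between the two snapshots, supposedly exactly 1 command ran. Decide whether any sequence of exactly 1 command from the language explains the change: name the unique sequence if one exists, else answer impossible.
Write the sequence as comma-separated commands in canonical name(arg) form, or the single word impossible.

t0: [θ0=270°, θ1=90°, θ2=180°]
t=1 rotate(0, 90) ⇒ [θ0=0°, θ1=90°, θ2=180°]
no rival 1-sequence matches.

rotate(0, 90)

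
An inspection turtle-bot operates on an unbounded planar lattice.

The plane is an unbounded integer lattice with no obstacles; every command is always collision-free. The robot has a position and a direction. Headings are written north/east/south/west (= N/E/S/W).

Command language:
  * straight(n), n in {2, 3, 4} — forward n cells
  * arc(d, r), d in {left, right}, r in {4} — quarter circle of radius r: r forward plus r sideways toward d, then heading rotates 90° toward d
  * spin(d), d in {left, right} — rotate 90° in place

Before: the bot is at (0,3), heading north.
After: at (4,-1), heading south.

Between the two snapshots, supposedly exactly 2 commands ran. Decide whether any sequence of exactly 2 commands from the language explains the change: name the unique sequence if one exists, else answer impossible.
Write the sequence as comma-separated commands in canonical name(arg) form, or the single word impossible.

spin(right), arc(right, 4)

key: order matters: swapping spin(right) and arc(right, 4) lands elsewhere
initial: at (0,3), heading north
step 1 (spin(right)): at (0,3), heading east
step 2 (arc(right, 4)): at (4,-1), heading south
no other 2-command option fits: unique.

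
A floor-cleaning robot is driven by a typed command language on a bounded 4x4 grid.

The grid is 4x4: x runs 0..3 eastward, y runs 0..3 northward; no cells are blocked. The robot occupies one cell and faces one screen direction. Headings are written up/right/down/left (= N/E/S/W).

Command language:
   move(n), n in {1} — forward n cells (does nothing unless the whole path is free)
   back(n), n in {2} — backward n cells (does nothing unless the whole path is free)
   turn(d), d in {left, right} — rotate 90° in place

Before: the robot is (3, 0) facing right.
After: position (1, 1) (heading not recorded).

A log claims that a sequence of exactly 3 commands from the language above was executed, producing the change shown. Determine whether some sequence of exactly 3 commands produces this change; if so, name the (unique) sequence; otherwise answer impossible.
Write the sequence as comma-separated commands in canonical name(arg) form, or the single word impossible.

key: order matters: swapping back(2) and move(1) lands elsewhere
from: (3, 0) facing right
t=1 back(2) ⇒ (1, 0) facing right
t=2 turn(left) ⇒ (1, 0) facing up
t=3 move(1) ⇒ (1, 1) facing up
all 64 alternatives checked — unique.

back(2), turn(left), move(1)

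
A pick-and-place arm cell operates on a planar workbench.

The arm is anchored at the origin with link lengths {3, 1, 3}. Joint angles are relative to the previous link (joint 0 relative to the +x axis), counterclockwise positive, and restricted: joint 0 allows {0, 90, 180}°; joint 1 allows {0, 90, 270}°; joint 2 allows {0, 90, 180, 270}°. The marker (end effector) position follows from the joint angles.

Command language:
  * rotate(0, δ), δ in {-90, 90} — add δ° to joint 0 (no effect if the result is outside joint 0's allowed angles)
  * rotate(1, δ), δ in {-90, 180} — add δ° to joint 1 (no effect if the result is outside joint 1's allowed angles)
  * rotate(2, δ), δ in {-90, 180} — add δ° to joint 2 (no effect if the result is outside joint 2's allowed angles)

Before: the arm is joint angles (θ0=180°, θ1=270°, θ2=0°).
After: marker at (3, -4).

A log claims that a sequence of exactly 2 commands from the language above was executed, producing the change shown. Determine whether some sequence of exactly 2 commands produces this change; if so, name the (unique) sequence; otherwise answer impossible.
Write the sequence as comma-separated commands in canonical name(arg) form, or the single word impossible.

rotate(0, -90), rotate(0, -90)

t0: joint angles (θ0=180°, θ1=270°, θ2=0°)
[1] after rotate(0, -90): joint angles (θ0=90°, θ1=270°, θ2=0°)
[2] after rotate(0, -90): joint angles (θ0=0°, θ1=270°, θ2=0°)
all 36 alternatives checked — unique.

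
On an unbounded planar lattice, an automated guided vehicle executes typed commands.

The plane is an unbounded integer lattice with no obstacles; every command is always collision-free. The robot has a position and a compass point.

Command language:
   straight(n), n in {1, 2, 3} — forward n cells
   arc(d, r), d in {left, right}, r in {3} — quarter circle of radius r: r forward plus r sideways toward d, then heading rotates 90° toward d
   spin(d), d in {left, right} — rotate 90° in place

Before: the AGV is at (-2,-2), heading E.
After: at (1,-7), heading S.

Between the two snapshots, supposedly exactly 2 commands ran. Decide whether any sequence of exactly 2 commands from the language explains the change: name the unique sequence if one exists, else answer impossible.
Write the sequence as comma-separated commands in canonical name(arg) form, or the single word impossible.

arc(right, 3), straight(2)

key: running straight(2) before arc(right, 3) would end elsewhere — order is forced
initial: at (-2,-2), heading E
t=1 arc(right, 3) ⇒ at (1,-5), heading S
t=2 straight(2) ⇒ at (1,-7), heading S
uniquely the one of 49 2-step routes that fits.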